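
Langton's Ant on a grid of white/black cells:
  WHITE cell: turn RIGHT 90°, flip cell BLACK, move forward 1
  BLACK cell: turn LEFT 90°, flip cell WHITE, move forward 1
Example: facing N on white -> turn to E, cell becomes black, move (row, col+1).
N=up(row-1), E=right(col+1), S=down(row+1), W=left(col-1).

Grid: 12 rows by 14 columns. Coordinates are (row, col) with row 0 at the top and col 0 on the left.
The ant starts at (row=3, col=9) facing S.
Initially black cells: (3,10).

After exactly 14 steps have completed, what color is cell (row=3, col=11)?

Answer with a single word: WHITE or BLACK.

Answer: BLACK

Derivation:
Step 1: on WHITE (3,9): turn R to W, flip to black, move to (3,8). |black|=2
Step 2: on WHITE (3,8): turn R to N, flip to black, move to (2,8). |black|=3
Step 3: on WHITE (2,8): turn R to E, flip to black, move to (2,9). |black|=4
Step 4: on WHITE (2,9): turn R to S, flip to black, move to (3,9). |black|=5
Step 5: on BLACK (3,9): turn L to E, flip to white, move to (3,10). |black|=4
Step 6: on BLACK (3,10): turn L to N, flip to white, move to (2,10). |black|=3
Step 7: on WHITE (2,10): turn R to E, flip to black, move to (2,11). |black|=4
Step 8: on WHITE (2,11): turn R to S, flip to black, move to (3,11). |black|=5
Step 9: on WHITE (3,11): turn R to W, flip to black, move to (3,10). |black|=6
Step 10: on WHITE (3,10): turn R to N, flip to black, move to (2,10). |black|=7
Step 11: on BLACK (2,10): turn L to W, flip to white, move to (2,9). |black|=6
Step 12: on BLACK (2,9): turn L to S, flip to white, move to (3,9). |black|=5
Step 13: on WHITE (3,9): turn R to W, flip to black, move to (3,8). |black|=6
Step 14: on BLACK (3,8): turn L to S, flip to white, move to (4,8). |black|=5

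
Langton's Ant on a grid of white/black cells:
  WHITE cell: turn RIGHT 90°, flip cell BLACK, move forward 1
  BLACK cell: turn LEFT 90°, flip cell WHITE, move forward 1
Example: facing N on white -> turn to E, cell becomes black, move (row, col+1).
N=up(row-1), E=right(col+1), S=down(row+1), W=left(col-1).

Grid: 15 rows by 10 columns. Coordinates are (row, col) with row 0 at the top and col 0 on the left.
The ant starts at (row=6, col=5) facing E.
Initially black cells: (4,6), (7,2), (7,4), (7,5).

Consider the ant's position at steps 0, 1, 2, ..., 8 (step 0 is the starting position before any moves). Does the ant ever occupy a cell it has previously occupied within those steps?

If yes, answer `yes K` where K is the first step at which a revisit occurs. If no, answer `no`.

Answer: yes 5

Derivation:
Step 1: on WHITE (6,5): turn R to S, flip to black, move to (7,5). |black|=5 — new cell
Step 2: on BLACK (7,5): turn L to E, flip to white, move to (7,6). |black|=4 — new cell
Step 3: on WHITE (7,6): turn R to S, flip to black, move to (8,6). |black|=5 — new cell
Step 4: on WHITE (8,6): turn R to W, flip to black, move to (8,5). |black|=6 — new cell
Step 5: on WHITE (8,5): turn R to N, flip to black, move to (7,5). |black|=7 — REVISIT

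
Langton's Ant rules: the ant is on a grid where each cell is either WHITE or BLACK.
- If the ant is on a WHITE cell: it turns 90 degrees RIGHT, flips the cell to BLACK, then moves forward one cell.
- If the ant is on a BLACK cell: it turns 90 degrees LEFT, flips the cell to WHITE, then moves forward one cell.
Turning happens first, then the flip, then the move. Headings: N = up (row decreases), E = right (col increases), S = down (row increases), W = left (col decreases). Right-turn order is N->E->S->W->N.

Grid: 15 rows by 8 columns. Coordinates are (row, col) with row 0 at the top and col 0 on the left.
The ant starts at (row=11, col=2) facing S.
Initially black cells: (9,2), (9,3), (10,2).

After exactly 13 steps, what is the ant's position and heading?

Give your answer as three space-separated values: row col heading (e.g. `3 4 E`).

Step 1: on WHITE (11,2): turn R to W, flip to black, move to (11,1). |black|=4
Step 2: on WHITE (11,1): turn R to N, flip to black, move to (10,1). |black|=5
Step 3: on WHITE (10,1): turn R to E, flip to black, move to (10,2). |black|=6
Step 4: on BLACK (10,2): turn L to N, flip to white, move to (9,2). |black|=5
Step 5: on BLACK (9,2): turn L to W, flip to white, move to (9,1). |black|=4
Step 6: on WHITE (9,1): turn R to N, flip to black, move to (8,1). |black|=5
Step 7: on WHITE (8,1): turn R to E, flip to black, move to (8,2). |black|=6
Step 8: on WHITE (8,2): turn R to S, flip to black, move to (9,2). |black|=7
Step 9: on WHITE (9,2): turn R to W, flip to black, move to (9,1). |black|=8
Step 10: on BLACK (9,1): turn L to S, flip to white, move to (10,1). |black|=7
Step 11: on BLACK (10,1): turn L to E, flip to white, move to (10,2). |black|=6
Step 12: on WHITE (10,2): turn R to S, flip to black, move to (11,2). |black|=7
Step 13: on BLACK (11,2): turn L to E, flip to white, move to (11,3). |black|=6

Answer: 11 3 E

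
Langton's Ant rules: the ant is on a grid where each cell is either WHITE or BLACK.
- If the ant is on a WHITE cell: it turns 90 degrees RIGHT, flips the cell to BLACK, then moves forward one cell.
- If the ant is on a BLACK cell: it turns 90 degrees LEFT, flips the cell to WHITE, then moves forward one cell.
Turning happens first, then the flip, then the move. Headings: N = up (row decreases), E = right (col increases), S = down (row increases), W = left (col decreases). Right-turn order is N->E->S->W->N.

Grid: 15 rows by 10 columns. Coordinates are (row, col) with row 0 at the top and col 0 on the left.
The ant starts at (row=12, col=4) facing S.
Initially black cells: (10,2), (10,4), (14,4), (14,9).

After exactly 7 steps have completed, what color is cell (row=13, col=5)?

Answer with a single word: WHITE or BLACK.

Answer: BLACK

Derivation:
Step 1: on WHITE (12,4): turn R to W, flip to black, move to (12,3). |black|=5
Step 2: on WHITE (12,3): turn R to N, flip to black, move to (11,3). |black|=6
Step 3: on WHITE (11,3): turn R to E, flip to black, move to (11,4). |black|=7
Step 4: on WHITE (11,4): turn R to S, flip to black, move to (12,4). |black|=8
Step 5: on BLACK (12,4): turn L to E, flip to white, move to (12,5). |black|=7
Step 6: on WHITE (12,5): turn R to S, flip to black, move to (13,5). |black|=8
Step 7: on WHITE (13,5): turn R to W, flip to black, move to (13,4). |black|=9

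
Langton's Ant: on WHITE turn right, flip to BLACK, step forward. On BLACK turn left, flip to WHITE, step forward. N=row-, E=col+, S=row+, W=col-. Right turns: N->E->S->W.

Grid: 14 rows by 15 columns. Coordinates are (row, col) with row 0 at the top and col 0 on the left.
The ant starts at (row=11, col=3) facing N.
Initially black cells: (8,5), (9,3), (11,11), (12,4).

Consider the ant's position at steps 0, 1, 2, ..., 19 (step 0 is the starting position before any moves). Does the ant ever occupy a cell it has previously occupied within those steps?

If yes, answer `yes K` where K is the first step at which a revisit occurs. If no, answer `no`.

Answer: yes 6

Derivation:
Step 1: on WHITE (11,3): turn R to E, flip to black, move to (11,4). |black|=5 — new cell
Step 2: on WHITE (11,4): turn R to S, flip to black, move to (12,4). |black|=6 — new cell
Step 3: on BLACK (12,4): turn L to E, flip to white, move to (12,5). |black|=5 — new cell
Step 4: on WHITE (12,5): turn R to S, flip to black, move to (13,5). |black|=6 — new cell
Step 5: on WHITE (13,5): turn R to W, flip to black, move to (13,4). |black|=7 — new cell
Step 6: on WHITE (13,4): turn R to N, flip to black, move to (12,4). |black|=8 — REVISIT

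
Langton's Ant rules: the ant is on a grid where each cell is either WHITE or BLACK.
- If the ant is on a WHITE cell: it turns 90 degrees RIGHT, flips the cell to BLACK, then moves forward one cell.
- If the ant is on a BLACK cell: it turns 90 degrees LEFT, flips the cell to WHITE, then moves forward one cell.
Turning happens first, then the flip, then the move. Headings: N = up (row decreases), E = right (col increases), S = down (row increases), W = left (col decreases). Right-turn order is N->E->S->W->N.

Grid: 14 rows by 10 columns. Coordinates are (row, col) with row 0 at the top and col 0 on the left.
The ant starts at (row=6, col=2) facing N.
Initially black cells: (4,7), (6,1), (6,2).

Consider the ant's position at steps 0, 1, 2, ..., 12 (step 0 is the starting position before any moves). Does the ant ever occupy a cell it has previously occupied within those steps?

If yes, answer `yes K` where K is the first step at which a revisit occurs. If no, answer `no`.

Answer: yes 5

Derivation:
Step 1: on BLACK (6,2): turn L to W, flip to white, move to (6,1). |black|=2 — new cell
Step 2: on BLACK (6,1): turn L to S, flip to white, move to (7,1). |black|=1 — new cell
Step 3: on WHITE (7,1): turn R to W, flip to black, move to (7,0). |black|=2 — new cell
Step 4: on WHITE (7,0): turn R to N, flip to black, move to (6,0). |black|=3 — new cell
Step 5: on WHITE (6,0): turn R to E, flip to black, move to (6,1). |black|=4 — REVISIT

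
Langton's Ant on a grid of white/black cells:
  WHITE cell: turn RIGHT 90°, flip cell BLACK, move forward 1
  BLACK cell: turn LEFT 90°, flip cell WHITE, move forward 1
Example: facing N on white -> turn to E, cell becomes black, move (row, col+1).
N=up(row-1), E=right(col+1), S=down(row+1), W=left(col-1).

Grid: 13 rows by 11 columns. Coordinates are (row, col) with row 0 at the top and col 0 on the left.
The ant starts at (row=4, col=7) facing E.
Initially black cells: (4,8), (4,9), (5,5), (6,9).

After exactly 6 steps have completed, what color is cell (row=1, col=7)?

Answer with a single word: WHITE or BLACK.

Answer: WHITE

Derivation:
Step 1: on WHITE (4,7): turn R to S, flip to black, move to (5,7). |black|=5
Step 2: on WHITE (5,7): turn R to W, flip to black, move to (5,6). |black|=6
Step 3: on WHITE (5,6): turn R to N, flip to black, move to (4,6). |black|=7
Step 4: on WHITE (4,6): turn R to E, flip to black, move to (4,7). |black|=8
Step 5: on BLACK (4,7): turn L to N, flip to white, move to (3,7). |black|=7
Step 6: on WHITE (3,7): turn R to E, flip to black, move to (3,8). |black|=8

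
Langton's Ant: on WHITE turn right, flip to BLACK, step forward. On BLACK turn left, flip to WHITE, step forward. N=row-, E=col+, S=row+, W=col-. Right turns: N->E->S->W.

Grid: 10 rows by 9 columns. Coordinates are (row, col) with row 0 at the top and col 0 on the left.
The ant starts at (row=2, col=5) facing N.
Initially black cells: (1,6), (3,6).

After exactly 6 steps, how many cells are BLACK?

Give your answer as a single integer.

Step 1: on WHITE (2,5): turn R to E, flip to black, move to (2,6). |black|=3
Step 2: on WHITE (2,6): turn R to S, flip to black, move to (3,6). |black|=4
Step 3: on BLACK (3,6): turn L to E, flip to white, move to (3,7). |black|=3
Step 4: on WHITE (3,7): turn R to S, flip to black, move to (4,7). |black|=4
Step 5: on WHITE (4,7): turn R to W, flip to black, move to (4,6). |black|=5
Step 6: on WHITE (4,6): turn R to N, flip to black, move to (3,6). |black|=6

Answer: 6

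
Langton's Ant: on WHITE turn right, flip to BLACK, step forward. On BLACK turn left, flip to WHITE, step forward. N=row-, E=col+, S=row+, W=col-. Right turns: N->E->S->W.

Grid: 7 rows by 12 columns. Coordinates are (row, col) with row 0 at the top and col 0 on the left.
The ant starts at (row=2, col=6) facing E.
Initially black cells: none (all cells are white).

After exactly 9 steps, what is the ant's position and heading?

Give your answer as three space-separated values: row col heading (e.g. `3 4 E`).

Answer: 1 6 N

Derivation:
Step 1: on WHITE (2,6): turn R to S, flip to black, move to (3,6). |black|=1
Step 2: on WHITE (3,6): turn R to W, flip to black, move to (3,5). |black|=2
Step 3: on WHITE (3,5): turn R to N, flip to black, move to (2,5). |black|=3
Step 4: on WHITE (2,5): turn R to E, flip to black, move to (2,6). |black|=4
Step 5: on BLACK (2,6): turn L to N, flip to white, move to (1,6). |black|=3
Step 6: on WHITE (1,6): turn R to E, flip to black, move to (1,7). |black|=4
Step 7: on WHITE (1,7): turn R to S, flip to black, move to (2,7). |black|=5
Step 8: on WHITE (2,7): turn R to W, flip to black, move to (2,6). |black|=6
Step 9: on WHITE (2,6): turn R to N, flip to black, move to (1,6). |black|=7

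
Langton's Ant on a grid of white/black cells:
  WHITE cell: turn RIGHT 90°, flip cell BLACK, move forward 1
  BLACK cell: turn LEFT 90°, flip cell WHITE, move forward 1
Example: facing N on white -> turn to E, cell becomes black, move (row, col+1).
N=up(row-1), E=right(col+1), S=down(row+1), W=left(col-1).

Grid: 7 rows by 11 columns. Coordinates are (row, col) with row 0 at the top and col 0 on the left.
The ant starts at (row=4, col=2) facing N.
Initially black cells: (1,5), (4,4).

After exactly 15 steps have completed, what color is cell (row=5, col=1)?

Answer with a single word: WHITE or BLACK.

Answer: WHITE

Derivation:
Step 1: on WHITE (4,2): turn R to E, flip to black, move to (4,3). |black|=3
Step 2: on WHITE (4,3): turn R to S, flip to black, move to (5,3). |black|=4
Step 3: on WHITE (5,3): turn R to W, flip to black, move to (5,2). |black|=5
Step 4: on WHITE (5,2): turn R to N, flip to black, move to (4,2). |black|=6
Step 5: on BLACK (4,2): turn L to W, flip to white, move to (4,1). |black|=5
Step 6: on WHITE (4,1): turn R to N, flip to black, move to (3,1). |black|=6
Step 7: on WHITE (3,1): turn R to E, flip to black, move to (3,2). |black|=7
Step 8: on WHITE (3,2): turn R to S, flip to black, move to (4,2). |black|=8
Step 9: on WHITE (4,2): turn R to W, flip to black, move to (4,1). |black|=9
Step 10: on BLACK (4,1): turn L to S, flip to white, move to (5,1). |black|=8
Step 11: on WHITE (5,1): turn R to W, flip to black, move to (5,0). |black|=9
Step 12: on WHITE (5,0): turn R to N, flip to black, move to (4,0). |black|=10
Step 13: on WHITE (4,0): turn R to E, flip to black, move to (4,1). |black|=11
Step 14: on WHITE (4,1): turn R to S, flip to black, move to (5,1). |black|=12
Step 15: on BLACK (5,1): turn L to E, flip to white, move to (5,2). |black|=11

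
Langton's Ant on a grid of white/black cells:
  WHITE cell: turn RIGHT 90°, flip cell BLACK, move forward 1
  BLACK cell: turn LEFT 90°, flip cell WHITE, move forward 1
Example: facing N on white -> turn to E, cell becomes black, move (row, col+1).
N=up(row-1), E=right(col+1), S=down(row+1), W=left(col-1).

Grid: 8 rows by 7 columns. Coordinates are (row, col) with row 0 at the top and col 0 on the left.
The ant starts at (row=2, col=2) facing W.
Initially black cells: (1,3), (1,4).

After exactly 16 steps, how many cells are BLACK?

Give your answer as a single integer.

Step 1: on WHITE (2,2): turn R to N, flip to black, move to (1,2). |black|=3
Step 2: on WHITE (1,2): turn R to E, flip to black, move to (1,3). |black|=4
Step 3: on BLACK (1,3): turn L to N, flip to white, move to (0,3). |black|=3
Step 4: on WHITE (0,3): turn R to E, flip to black, move to (0,4). |black|=4
Step 5: on WHITE (0,4): turn R to S, flip to black, move to (1,4). |black|=5
Step 6: on BLACK (1,4): turn L to E, flip to white, move to (1,5). |black|=4
Step 7: on WHITE (1,5): turn R to S, flip to black, move to (2,5). |black|=5
Step 8: on WHITE (2,5): turn R to W, flip to black, move to (2,4). |black|=6
Step 9: on WHITE (2,4): turn R to N, flip to black, move to (1,4). |black|=7
Step 10: on WHITE (1,4): turn R to E, flip to black, move to (1,5). |black|=8
Step 11: on BLACK (1,5): turn L to N, flip to white, move to (0,5). |black|=7
Step 12: on WHITE (0,5): turn R to E, flip to black, move to (0,6). |black|=8
Step 13: on WHITE (0,6): turn R to S, flip to black, move to (1,6). |black|=9
Step 14: on WHITE (1,6): turn R to W, flip to black, move to (1,5). |black|=10
Step 15: on WHITE (1,5): turn R to N, flip to black, move to (0,5). |black|=11
Step 16: on BLACK (0,5): turn L to W, flip to white, move to (0,4). |black|=10

Answer: 10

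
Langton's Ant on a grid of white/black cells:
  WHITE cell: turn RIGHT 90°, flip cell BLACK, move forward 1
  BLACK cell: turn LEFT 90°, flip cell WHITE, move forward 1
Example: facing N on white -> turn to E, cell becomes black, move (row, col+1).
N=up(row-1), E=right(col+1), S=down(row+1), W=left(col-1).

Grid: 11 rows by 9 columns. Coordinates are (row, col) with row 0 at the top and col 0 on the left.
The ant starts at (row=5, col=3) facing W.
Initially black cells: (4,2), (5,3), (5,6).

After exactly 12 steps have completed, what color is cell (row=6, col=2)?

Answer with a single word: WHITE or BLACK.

Answer: BLACK

Derivation:
Step 1: on BLACK (5,3): turn L to S, flip to white, move to (6,3). |black|=2
Step 2: on WHITE (6,3): turn R to W, flip to black, move to (6,2). |black|=3
Step 3: on WHITE (6,2): turn R to N, flip to black, move to (5,2). |black|=4
Step 4: on WHITE (5,2): turn R to E, flip to black, move to (5,3). |black|=5
Step 5: on WHITE (5,3): turn R to S, flip to black, move to (6,3). |black|=6
Step 6: on BLACK (6,3): turn L to E, flip to white, move to (6,4). |black|=5
Step 7: on WHITE (6,4): turn R to S, flip to black, move to (7,4). |black|=6
Step 8: on WHITE (7,4): turn R to W, flip to black, move to (7,3). |black|=7
Step 9: on WHITE (7,3): turn R to N, flip to black, move to (6,3). |black|=8
Step 10: on WHITE (6,3): turn R to E, flip to black, move to (6,4). |black|=9
Step 11: on BLACK (6,4): turn L to N, flip to white, move to (5,4). |black|=8
Step 12: on WHITE (5,4): turn R to E, flip to black, move to (5,5). |black|=9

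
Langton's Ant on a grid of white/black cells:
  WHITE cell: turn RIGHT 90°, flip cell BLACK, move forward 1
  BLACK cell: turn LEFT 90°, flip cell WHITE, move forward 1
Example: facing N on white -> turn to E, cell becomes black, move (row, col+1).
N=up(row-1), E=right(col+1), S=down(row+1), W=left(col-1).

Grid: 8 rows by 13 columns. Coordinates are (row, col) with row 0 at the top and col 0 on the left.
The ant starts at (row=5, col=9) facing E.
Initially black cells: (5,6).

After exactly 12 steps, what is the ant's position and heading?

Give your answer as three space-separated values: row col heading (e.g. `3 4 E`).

Step 1: on WHITE (5,9): turn R to S, flip to black, move to (6,9). |black|=2
Step 2: on WHITE (6,9): turn R to W, flip to black, move to (6,8). |black|=3
Step 3: on WHITE (6,8): turn R to N, flip to black, move to (5,8). |black|=4
Step 4: on WHITE (5,8): turn R to E, flip to black, move to (5,9). |black|=5
Step 5: on BLACK (5,9): turn L to N, flip to white, move to (4,9). |black|=4
Step 6: on WHITE (4,9): turn R to E, flip to black, move to (4,10). |black|=5
Step 7: on WHITE (4,10): turn R to S, flip to black, move to (5,10). |black|=6
Step 8: on WHITE (5,10): turn R to W, flip to black, move to (5,9). |black|=7
Step 9: on WHITE (5,9): turn R to N, flip to black, move to (4,9). |black|=8
Step 10: on BLACK (4,9): turn L to W, flip to white, move to (4,8). |black|=7
Step 11: on WHITE (4,8): turn R to N, flip to black, move to (3,8). |black|=8
Step 12: on WHITE (3,8): turn R to E, flip to black, move to (3,9). |black|=9

Answer: 3 9 E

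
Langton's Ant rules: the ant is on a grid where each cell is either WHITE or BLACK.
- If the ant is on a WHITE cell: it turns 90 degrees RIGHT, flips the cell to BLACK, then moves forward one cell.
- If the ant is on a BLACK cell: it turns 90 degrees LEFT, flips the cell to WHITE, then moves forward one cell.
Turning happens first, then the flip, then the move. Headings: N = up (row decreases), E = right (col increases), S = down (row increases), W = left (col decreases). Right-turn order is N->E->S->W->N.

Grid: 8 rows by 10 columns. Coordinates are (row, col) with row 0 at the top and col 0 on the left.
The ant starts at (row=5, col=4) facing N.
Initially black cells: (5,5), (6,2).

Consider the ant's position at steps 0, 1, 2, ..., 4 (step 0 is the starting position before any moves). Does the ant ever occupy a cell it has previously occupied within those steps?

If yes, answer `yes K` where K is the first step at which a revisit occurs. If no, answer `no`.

Answer: no

Derivation:
Step 1: on WHITE (5,4): turn R to E, flip to black, move to (5,5). |black|=3 — new cell
Step 2: on BLACK (5,5): turn L to N, flip to white, move to (4,5). |black|=2 — new cell
Step 3: on WHITE (4,5): turn R to E, flip to black, move to (4,6). |black|=3 — new cell
Step 4: on WHITE (4,6): turn R to S, flip to black, move to (5,6). |black|=4 — new cell
No revisit within 4 steps.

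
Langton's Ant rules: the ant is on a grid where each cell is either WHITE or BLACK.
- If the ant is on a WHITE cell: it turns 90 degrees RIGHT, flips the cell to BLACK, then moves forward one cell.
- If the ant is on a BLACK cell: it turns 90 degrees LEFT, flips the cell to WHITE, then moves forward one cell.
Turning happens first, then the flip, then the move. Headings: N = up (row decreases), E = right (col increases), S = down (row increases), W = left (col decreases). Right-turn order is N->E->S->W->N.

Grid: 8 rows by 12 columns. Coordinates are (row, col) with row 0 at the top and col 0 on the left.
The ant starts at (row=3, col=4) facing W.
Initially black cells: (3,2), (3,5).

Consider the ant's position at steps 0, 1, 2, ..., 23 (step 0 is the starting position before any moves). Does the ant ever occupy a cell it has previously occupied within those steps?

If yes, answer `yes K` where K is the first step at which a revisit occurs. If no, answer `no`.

Answer: yes 7

Derivation:
Step 1: on WHITE (3,4): turn R to N, flip to black, move to (2,4). |black|=3 — new cell
Step 2: on WHITE (2,4): turn R to E, flip to black, move to (2,5). |black|=4 — new cell
Step 3: on WHITE (2,5): turn R to S, flip to black, move to (3,5). |black|=5 — new cell
Step 4: on BLACK (3,5): turn L to E, flip to white, move to (3,6). |black|=4 — new cell
Step 5: on WHITE (3,6): turn R to S, flip to black, move to (4,6). |black|=5 — new cell
Step 6: on WHITE (4,6): turn R to W, flip to black, move to (4,5). |black|=6 — new cell
Step 7: on WHITE (4,5): turn R to N, flip to black, move to (3,5). |black|=7 — REVISIT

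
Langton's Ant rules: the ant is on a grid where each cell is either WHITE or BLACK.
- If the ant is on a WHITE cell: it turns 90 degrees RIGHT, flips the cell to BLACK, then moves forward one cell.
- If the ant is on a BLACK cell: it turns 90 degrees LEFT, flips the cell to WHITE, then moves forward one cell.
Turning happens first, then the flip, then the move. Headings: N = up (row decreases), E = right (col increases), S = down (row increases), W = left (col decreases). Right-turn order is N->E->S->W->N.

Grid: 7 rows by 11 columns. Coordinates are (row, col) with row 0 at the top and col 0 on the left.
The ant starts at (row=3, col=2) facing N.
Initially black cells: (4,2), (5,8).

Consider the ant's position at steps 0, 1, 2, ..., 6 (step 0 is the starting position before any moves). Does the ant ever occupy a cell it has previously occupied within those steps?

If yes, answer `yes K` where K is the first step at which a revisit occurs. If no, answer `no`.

Step 1: on WHITE (3,2): turn R to E, flip to black, move to (3,3). |black|=3 — new cell
Step 2: on WHITE (3,3): turn R to S, flip to black, move to (4,3). |black|=4 — new cell
Step 3: on WHITE (4,3): turn R to W, flip to black, move to (4,2). |black|=5 — new cell
Step 4: on BLACK (4,2): turn L to S, flip to white, move to (5,2). |black|=4 — new cell
Step 5: on WHITE (5,2): turn R to W, flip to black, move to (5,1). |black|=5 — new cell
Step 6: on WHITE (5,1): turn R to N, flip to black, move to (4,1). |black|=6 — new cell
No revisit within 6 steps.

Answer: no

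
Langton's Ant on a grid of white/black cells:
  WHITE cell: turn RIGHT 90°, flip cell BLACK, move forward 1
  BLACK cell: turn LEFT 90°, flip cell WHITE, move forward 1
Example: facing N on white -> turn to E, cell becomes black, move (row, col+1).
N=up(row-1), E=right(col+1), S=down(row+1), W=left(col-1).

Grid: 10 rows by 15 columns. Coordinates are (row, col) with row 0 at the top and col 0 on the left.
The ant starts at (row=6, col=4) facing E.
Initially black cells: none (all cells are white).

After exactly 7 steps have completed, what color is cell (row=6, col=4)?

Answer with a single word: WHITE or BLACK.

Step 1: on WHITE (6,4): turn R to S, flip to black, move to (7,4). |black|=1
Step 2: on WHITE (7,4): turn R to W, flip to black, move to (7,3). |black|=2
Step 3: on WHITE (7,3): turn R to N, flip to black, move to (6,3). |black|=3
Step 4: on WHITE (6,3): turn R to E, flip to black, move to (6,4). |black|=4
Step 5: on BLACK (6,4): turn L to N, flip to white, move to (5,4). |black|=3
Step 6: on WHITE (5,4): turn R to E, flip to black, move to (5,5). |black|=4
Step 7: on WHITE (5,5): turn R to S, flip to black, move to (6,5). |black|=5

Answer: WHITE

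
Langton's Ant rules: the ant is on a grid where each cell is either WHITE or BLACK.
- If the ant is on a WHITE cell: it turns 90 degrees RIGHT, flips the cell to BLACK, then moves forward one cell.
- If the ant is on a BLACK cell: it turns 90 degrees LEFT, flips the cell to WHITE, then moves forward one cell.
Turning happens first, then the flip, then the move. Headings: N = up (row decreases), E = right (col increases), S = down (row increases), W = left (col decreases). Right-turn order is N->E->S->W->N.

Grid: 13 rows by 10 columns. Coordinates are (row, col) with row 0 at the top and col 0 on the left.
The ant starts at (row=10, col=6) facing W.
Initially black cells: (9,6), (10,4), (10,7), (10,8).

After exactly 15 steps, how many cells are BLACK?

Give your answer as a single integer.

Answer: 11

Derivation:
Step 1: on WHITE (10,6): turn R to N, flip to black, move to (9,6). |black|=5
Step 2: on BLACK (9,6): turn L to W, flip to white, move to (9,5). |black|=4
Step 3: on WHITE (9,5): turn R to N, flip to black, move to (8,5). |black|=5
Step 4: on WHITE (8,5): turn R to E, flip to black, move to (8,6). |black|=6
Step 5: on WHITE (8,6): turn R to S, flip to black, move to (9,6). |black|=7
Step 6: on WHITE (9,6): turn R to W, flip to black, move to (9,5). |black|=8
Step 7: on BLACK (9,5): turn L to S, flip to white, move to (10,5). |black|=7
Step 8: on WHITE (10,5): turn R to W, flip to black, move to (10,4). |black|=8
Step 9: on BLACK (10,4): turn L to S, flip to white, move to (11,4). |black|=7
Step 10: on WHITE (11,4): turn R to W, flip to black, move to (11,3). |black|=8
Step 11: on WHITE (11,3): turn R to N, flip to black, move to (10,3). |black|=9
Step 12: on WHITE (10,3): turn R to E, flip to black, move to (10,4). |black|=10
Step 13: on WHITE (10,4): turn R to S, flip to black, move to (11,4). |black|=11
Step 14: on BLACK (11,4): turn L to E, flip to white, move to (11,5). |black|=10
Step 15: on WHITE (11,5): turn R to S, flip to black, move to (12,5). |black|=11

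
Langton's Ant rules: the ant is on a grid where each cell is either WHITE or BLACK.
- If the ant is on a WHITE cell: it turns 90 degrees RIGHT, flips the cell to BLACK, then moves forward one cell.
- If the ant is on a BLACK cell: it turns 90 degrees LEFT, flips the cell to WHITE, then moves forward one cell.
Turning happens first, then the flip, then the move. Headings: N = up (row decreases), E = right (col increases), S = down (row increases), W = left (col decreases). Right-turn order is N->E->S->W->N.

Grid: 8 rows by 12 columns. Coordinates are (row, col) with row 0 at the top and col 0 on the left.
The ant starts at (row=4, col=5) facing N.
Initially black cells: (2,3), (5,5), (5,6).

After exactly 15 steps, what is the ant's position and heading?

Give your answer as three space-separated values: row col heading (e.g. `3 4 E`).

Step 1: on WHITE (4,5): turn R to E, flip to black, move to (4,6). |black|=4
Step 2: on WHITE (4,6): turn R to S, flip to black, move to (5,6). |black|=5
Step 3: on BLACK (5,6): turn L to E, flip to white, move to (5,7). |black|=4
Step 4: on WHITE (5,7): turn R to S, flip to black, move to (6,7). |black|=5
Step 5: on WHITE (6,7): turn R to W, flip to black, move to (6,6). |black|=6
Step 6: on WHITE (6,6): turn R to N, flip to black, move to (5,6). |black|=7
Step 7: on WHITE (5,6): turn R to E, flip to black, move to (5,7). |black|=8
Step 8: on BLACK (5,7): turn L to N, flip to white, move to (4,7). |black|=7
Step 9: on WHITE (4,7): turn R to E, flip to black, move to (4,8). |black|=8
Step 10: on WHITE (4,8): turn R to S, flip to black, move to (5,8). |black|=9
Step 11: on WHITE (5,8): turn R to W, flip to black, move to (5,7). |black|=10
Step 12: on WHITE (5,7): turn R to N, flip to black, move to (4,7). |black|=11
Step 13: on BLACK (4,7): turn L to W, flip to white, move to (4,6). |black|=10
Step 14: on BLACK (4,6): turn L to S, flip to white, move to (5,6). |black|=9
Step 15: on BLACK (5,6): turn L to E, flip to white, move to (5,7). |black|=8

Answer: 5 7 E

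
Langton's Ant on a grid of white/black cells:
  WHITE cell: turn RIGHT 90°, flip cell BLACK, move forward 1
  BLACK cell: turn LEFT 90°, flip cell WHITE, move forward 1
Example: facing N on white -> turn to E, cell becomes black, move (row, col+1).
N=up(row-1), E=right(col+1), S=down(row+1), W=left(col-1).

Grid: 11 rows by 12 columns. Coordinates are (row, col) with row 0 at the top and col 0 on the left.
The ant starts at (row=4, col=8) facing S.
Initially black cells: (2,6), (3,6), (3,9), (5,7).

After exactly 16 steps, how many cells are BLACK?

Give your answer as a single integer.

Answer: 8

Derivation:
Step 1: on WHITE (4,8): turn R to W, flip to black, move to (4,7). |black|=5
Step 2: on WHITE (4,7): turn R to N, flip to black, move to (3,7). |black|=6
Step 3: on WHITE (3,7): turn R to E, flip to black, move to (3,8). |black|=7
Step 4: on WHITE (3,8): turn R to S, flip to black, move to (4,8). |black|=8
Step 5: on BLACK (4,8): turn L to E, flip to white, move to (4,9). |black|=7
Step 6: on WHITE (4,9): turn R to S, flip to black, move to (5,9). |black|=8
Step 7: on WHITE (5,9): turn R to W, flip to black, move to (5,8). |black|=9
Step 8: on WHITE (5,8): turn R to N, flip to black, move to (4,8). |black|=10
Step 9: on WHITE (4,8): turn R to E, flip to black, move to (4,9). |black|=11
Step 10: on BLACK (4,9): turn L to N, flip to white, move to (3,9). |black|=10
Step 11: on BLACK (3,9): turn L to W, flip to white, move to (3,8). |black|=9
Step 12: on BLACK (3,8): turn L to S, flip to white, move to (4,8). |black|=8
Step 13: on BLACK (4,8): turn L to E, flip to white, move to (4,9). |black|=7
Step 14: on WHITE (4,9): turn R to S, flip to black, move to (5,9). |black|=8
Step 15: on BLACK (5,9): turn L to E, flip to white, move to (5,10). |black|=7
Step 16: on WHITE (5,10): turn R to S, flip to black, move to (6,10). |black|=8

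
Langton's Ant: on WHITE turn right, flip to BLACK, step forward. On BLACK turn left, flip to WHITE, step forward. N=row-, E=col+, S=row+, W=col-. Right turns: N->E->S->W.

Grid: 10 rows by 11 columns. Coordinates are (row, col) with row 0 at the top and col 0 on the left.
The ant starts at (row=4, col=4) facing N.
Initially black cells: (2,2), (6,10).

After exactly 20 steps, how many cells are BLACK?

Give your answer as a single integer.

Answer: 8

Derivation:
Step 1: on WHITE (4,4): turn R to E, flip to black, move to (4,5). |black|=3
Step 2: on WHITE (4,5): turn R to S, flip to black, move to (5,5). |black|=4
Step 3: on WHITE (5,5): turn R to W, flip to black, move to (5,4). |black|=5
Step 4: on WHITE (5,4): turn R to N, flip to black, move to (4,4). |black|=6
Step 5: on BLACK (4,4): turn L to W, flip to white, move to (4,3). |black|=5
Step 6: on WHITE (4,3): turn R to N, flip to black, move to (3,3). |black|=6
Step 7: on WHITE (3,3): turn R to E, flip to black, move to (3,4). |black|=7
Step 8: on WHITE (3,4): turn R to S, flip to black, move to (4,4). |black|=8
Step 9: on WHITE (4,4): turn R to W, flip to black, move to (4,3). |black|=9
Step 10: on BLACK (4,3): turn L to S, flip to white, move to (5,3). |black|=8
Step 11: on WHITE (5,3): turn R to W, flip to black, move to (5,2). |black|=9
Step 12: on WHITE (5,2): turn R to N, flip to black, move to (4,2). |black|=10
Step 13: on WHITE (4,2): turn R to E, flip to black, move to (4,3). |black|=11
Step 14: on WHITE (4,3): turn R to S, flip to black, move to (5,3). |black|=12
Step 15: on BLACK (5,3): turn L to E, flip to white, move to (5,4). |black|=11
Step 16: on BLACK (5,4): turn L to N, flip to white, move to (4,4). |black|=10
Step 17: on BLACK (4,4): turn L to W, flip to white, move to (4,3). |black|=9
Step 18: on BLACK (4,3): turn L to S, flip to white, move to (5,3). |black|=8
Step 19: on WHITE (5,3): turn R to W, flip to black, move to (5,2). |black|=9
Step 20: on BLACK (5,2): turn L to S, flip to white, move to (6,2). |black|=8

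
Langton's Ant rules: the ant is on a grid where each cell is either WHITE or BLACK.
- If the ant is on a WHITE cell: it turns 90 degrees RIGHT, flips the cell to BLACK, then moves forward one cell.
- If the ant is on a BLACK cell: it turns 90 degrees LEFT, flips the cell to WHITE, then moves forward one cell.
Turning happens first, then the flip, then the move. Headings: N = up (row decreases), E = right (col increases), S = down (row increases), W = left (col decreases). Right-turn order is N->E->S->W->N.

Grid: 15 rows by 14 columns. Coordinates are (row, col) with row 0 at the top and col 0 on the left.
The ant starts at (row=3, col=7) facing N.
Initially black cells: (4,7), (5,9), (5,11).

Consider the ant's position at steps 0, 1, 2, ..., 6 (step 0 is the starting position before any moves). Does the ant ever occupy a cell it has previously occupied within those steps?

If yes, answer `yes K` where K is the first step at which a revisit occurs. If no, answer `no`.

Step 1: on WHITE (3,7): turn R to E, flip to black, move to (3,8). |black|=4 — new cell
Step 2: on WHITE (3,8): turn R to S, flip to black, move to (4,8). |black|=5 — new cell
Step 3: on WHITE (4,8): turn R to W, flip to black, move to (4,7). |black|=6 — new cell
Step 4: on BLACK (4,7): turn L to S, flip to white, move to (5,7). |black|=5 — new cell
Step 5: on WHITE (5,7): turn R to W, flip to black, move to (5,6). |black|=6 — new cell
Step 6: on WHITE (5,6): turn R to N, flip to black, move to (4,6). |black|=7 — new cell
No revisit within 6 steps.

Answer: no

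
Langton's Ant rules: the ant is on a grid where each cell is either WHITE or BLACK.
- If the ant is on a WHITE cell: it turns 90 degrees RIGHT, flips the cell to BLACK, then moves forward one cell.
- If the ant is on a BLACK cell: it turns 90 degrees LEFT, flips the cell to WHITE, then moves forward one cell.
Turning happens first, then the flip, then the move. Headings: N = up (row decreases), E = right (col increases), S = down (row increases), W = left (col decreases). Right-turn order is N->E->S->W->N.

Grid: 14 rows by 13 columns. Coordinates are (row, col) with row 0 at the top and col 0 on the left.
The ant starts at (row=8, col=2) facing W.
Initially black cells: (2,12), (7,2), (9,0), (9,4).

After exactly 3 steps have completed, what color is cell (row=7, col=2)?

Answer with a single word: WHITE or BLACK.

Answer: WHITE

Derivation:
Step 1: on WHITE (8,2): turn R to N, flip to black, move to (7,2). |black|=5
Step 2: on BLACK (7,2): turn L to W, flip to white, move to (7,1). |black|=4
Step 3: on WHITE (7,1): turn R to N, flip to black, move to (6,1). |black|=5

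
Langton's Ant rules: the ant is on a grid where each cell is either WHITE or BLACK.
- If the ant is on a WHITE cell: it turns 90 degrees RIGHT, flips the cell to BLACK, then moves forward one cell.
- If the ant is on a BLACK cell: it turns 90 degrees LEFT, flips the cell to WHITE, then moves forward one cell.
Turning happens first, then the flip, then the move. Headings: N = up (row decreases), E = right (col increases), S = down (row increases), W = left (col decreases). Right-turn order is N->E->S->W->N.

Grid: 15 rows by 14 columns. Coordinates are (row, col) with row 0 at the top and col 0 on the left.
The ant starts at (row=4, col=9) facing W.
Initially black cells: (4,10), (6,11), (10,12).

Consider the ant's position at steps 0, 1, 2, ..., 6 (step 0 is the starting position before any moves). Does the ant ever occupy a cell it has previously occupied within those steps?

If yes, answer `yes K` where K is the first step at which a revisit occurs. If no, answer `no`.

Step 1: on WHITE (4,9): turn R to N, flip to black, move to (3,9). |black|=4 — new cell
Step 2: on WHITE (3,9): turn R to E, flip to black, move to (3,10). |black|=5 — new cell
Step 3: on WHITE (3,10): turn R to S, flip to black, move to (4,10). |black|=6 — new cell
Step 4: on BLACK (4,10): turn L to E, flip to white, move to (4,11). |black|=5 — new cell
Step 5: on WHITE (4,11): turn R to S, flip to black, move to (5,11). |black|=6 — new cell
Step 6: on WHITE (5,11): turn R to W, flip to black, move to (5,10). |black|=7 — new cell
No revisit within 6 steps.

Answer: no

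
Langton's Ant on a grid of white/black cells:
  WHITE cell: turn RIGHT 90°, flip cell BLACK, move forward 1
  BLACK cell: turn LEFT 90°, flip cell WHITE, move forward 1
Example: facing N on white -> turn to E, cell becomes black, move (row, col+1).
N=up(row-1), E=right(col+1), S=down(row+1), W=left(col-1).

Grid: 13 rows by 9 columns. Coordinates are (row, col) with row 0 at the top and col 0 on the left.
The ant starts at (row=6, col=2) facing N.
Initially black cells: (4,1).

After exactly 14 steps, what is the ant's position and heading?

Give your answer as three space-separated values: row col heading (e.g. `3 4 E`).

Answer: 7 1 S

Derivation:
Step 1: on WHITE (6,2): turn R to E, flip to black, move to (6,3). |black|=2
Step 2: on WHITE (6,3): turn R to S, flip to black, move to (7,3). |black|=3
Step 3: on WHITE (7,3): turn R to W, flip to black, move to (7,2). |black|=4
Step 4: on WHITE (7,2): turn R to N, flip to black, move to (6,2). |black|=5
Step 5: on BLACK (6,2): turn L to W, flip to white, move to (6,1). |black|=4
Step 6: on WHITE (6,1): turn R to N, flip to black, move to (5,1). |black|=5
Step 7: on WHITE (5,1): turn R to E, flip to black, move to (5,2). |black|=6
Step 8: on WHITE (5,2): turn R to S, flip to black, move to (6,2). |black|=7
Step 9: on WHITE (6,2): turn R to W, flip to black, move to (6,1). |black|=8
Step 10: on BLACK (6,1): turn L to S, flip to white, move to (7,1). |black|=7
Step 11: on WHITE (7,1): turn R to W, flip to black, move to (7,0). |black|=8
Step 12: on WHITE (7,0): turn R to N, flip to black, move to (6,0). |black|=9
Step 13: on WHITE (6,0): turn R to E, flip to black, move to (6,1). |black|=10
Step 14: on WHITE (6,1): turn R to S, flip to black, move to (7,1). |black|=11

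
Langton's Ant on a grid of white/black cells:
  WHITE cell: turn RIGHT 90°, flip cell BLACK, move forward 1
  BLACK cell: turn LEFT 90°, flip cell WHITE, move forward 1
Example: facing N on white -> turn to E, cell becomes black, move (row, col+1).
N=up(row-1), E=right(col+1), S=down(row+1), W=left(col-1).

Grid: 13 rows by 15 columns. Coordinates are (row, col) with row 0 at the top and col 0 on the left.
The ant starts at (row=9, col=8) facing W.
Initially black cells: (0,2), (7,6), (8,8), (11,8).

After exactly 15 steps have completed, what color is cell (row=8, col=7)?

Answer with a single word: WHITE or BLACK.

Answer: WHITE

Derivation:
Step 1: on WHITE (9,8): turn R to N, flip to black, move to (8,8). |black|=5
Step 2: on BLACK (8,8): turn L to W, flip to white, move to (8,7). |black|=4
Step 3: on WHITE (8,7): turn R to N, flip to black, move to (7,7). |black|=5
Step 4: on WHITE (7,7): turn R to E, flip to black, move to (7,8). |black|=6
Step 5: on WHITE (7,8): turn R to S, flip to black, move to (8,8). |black|=7
Step 6: on WHITE (8,8): turn R to W, flip to black, move to (8,7). |black|=8
Step 7: on BLACK (8,7): turn L to S, flip to white, move to (9,7). |black|=7
Step 8: on WHITE (9,7): turn R to W, flip to black, move to (9,6). |black|=8
Step 9: on WHITE (9,6): turn R to N, flip to black, move to (8,6). |black|=9
Step 10: on WHITE (8,6): turn R to E, flip to black, move to (8,7). |black|=10
Step 11: on WHITE (8,7): turn R to S, flip to black, move to (9,7). |black|=11
Step 12: on BLACK (9,7): turn L to E, flip to white, move to (9,8). |black|=10
Step 13: on BLACK (9,8): turn L to N, flip to white, move to (8,8). |black|=9
Step 14: on BLACK (8,8): turn L to W, flip to white, move to (8,7). |black|=8
Step 15: on BLACK (8,7): turn L to S, flip to white, move to (9,7). |black|=7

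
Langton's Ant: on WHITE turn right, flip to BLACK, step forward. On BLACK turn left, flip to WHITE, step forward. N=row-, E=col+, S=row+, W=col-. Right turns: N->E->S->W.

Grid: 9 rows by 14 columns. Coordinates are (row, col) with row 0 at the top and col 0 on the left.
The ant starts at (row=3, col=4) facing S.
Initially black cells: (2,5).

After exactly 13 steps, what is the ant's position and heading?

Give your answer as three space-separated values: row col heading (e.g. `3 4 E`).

Step 1: on WHITE (3,4): turn R to W, flip to black, move to (3,3). |black|=2
Step 2: on WHITE (3,3): turn R to N, flip to black, move to (2,3). |black|=3
Step 3: on WHITE (2,3): turn R to E, flip to black, move to (2,4). |black|=4
Step 4: on WHITE (2,4): turn R to S, flip to black, move to (3,4). |black|=5
Step 5: on BLACK (3,4): turn L to E, flip to white, move to (3,5). |black|=4
Step 6: on WHITE (3,5): turn R to S, flip to black, move to (4,5). |black|=5
Step 7: on WHITE (4,5): turn R to W, flip to black, move to (4,4). |black|=6
Step 8: on WHITE (4,4): turn R to N, flip to black, move to (3,4). |black|=7
Step 9: on WHITE (3,4): turn R to E, flip to black, move to (3,5). |black|=8
Step 10: on BLACK (3,5): turn L to N, flip to white, move to (2,5). |black|=7
Step 11: on BLACK (2,5): turn L to W, flip to white, move to (2,4). |black|=6
Step 12: on BLACK (2,4): turn L to S, flip to white, move to (3,4). |black|=5
Step 13: on BLACK (3,4): turn L to E, flip to white, move to (3,5). |black|=4

Answer: 3 5 E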